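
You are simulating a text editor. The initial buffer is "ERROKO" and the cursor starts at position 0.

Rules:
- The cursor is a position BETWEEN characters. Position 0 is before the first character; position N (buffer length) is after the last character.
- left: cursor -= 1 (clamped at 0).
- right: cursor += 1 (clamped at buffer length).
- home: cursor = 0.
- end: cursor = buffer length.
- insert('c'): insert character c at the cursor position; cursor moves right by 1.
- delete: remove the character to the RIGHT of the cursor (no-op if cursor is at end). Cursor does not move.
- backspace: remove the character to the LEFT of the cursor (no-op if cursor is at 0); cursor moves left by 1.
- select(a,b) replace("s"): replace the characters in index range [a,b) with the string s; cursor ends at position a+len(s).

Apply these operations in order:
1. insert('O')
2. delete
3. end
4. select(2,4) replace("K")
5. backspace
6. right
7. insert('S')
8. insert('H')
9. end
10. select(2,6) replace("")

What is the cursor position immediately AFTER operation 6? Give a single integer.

Answer: 3

Derivation:
After op 1 (insert('O')): buf='OERROKO' cursor=1
After op 2 (delete): buf='ORROKO' cursor=1
After op 3 (end): buf='ORROKO' cursor=6
After op 4 (select(2,4) replace("K")): buf='ORKKO' cursor=3
After op 5 (backspace): buf='ORKO' cursor=2
After op 6 (right): buf='ORKO' cursor=3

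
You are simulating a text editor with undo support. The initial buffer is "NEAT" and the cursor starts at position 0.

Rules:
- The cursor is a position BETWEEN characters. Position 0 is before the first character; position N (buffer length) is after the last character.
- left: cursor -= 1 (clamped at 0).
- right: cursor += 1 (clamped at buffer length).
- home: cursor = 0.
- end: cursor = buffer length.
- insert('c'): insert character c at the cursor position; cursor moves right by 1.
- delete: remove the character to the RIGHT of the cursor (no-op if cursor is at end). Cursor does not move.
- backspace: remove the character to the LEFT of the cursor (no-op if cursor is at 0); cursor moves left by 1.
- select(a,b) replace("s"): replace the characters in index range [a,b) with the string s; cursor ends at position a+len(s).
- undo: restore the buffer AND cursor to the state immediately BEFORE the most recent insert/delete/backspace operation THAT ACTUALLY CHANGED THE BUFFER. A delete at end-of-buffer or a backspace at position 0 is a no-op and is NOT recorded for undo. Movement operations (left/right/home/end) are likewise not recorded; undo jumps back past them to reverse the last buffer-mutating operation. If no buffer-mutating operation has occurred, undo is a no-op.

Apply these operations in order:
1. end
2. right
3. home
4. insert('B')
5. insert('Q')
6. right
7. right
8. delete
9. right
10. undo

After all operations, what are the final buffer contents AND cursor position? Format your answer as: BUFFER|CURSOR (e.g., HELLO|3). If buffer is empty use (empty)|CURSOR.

Answer: BQNEAT|4

Derivation:
After op 1 (end): buf='NEAT' cursor=4
After op 2 (right): buf='NEAT' cursor=4
After op 3 (home): buf='NEAT' cursor=0
After op 4 (insert('B')): buf='BNEAT' cursor=1
After op 5 (insert('Q')): buf='BQNEAT' cursor=2
After op 6 (right): buf='BQNEAT' cursor=3
After op 7 (right): buf='BQNEAT' cursor=4
After op 8 (delete): buf='BQNET' cursor=4
After op 9 (right): buf='BQNET' cursor=5
After op 10 (undo): buf='BQNEAT' cursor=4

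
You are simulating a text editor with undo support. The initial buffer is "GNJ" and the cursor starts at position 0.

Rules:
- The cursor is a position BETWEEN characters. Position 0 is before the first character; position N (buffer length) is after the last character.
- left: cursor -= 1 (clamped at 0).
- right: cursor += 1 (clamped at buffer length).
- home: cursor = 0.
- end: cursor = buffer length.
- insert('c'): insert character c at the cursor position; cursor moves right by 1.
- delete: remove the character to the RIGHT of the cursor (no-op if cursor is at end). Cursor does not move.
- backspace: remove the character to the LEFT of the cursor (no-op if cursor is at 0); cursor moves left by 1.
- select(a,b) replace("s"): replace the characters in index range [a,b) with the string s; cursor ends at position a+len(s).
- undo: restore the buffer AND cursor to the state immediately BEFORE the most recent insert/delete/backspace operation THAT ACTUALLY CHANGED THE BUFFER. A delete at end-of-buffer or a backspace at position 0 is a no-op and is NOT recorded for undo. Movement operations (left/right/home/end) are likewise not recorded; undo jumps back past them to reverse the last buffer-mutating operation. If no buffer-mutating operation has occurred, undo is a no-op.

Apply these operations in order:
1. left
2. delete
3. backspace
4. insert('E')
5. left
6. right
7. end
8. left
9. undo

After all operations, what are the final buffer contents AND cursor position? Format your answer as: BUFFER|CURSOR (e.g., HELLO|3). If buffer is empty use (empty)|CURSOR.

Answer: NJ|0

Derivation:
After op 1 (left): buf='GNJ' cursor=0
After op 2 (delete): buf='NJ' cursor=0
After op 3 (backspace): buf='NJ' cursor=0
After op 4 (insert('E')): buf='ENJ' cursor=1
After op 5 (left): buf='ENJ' cursor=0
After op 6 (right): buf='ENJ' cursor=1
After op 7 (end): buf='ENJ' cursor=3
After op 8 (left): buf='ENJ' cursor=2
After op 9 (undo): buf='NJ' cursor=0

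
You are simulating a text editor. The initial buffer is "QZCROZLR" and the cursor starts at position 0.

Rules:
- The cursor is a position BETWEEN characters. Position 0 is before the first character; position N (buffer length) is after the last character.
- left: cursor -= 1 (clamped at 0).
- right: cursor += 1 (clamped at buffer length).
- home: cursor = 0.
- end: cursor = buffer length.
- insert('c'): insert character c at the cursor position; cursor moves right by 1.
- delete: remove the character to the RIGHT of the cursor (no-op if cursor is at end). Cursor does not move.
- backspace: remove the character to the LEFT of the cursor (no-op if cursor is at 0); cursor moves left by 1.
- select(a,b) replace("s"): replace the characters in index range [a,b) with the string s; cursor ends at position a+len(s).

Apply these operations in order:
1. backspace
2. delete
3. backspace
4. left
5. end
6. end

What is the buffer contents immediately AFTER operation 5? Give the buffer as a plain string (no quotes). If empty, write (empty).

After op 1 (backspace): buf='QZCROZLR' cursor=0
After op 2 (delete): buf='ZCROZLR' cursor=0
After op 3 (backspace): buf='ZCROZLR' cursor=0
After op 4 (left): buf='ZCROZLR' cursor=0
After op 5 (end): buf='ZCROZLR' cursor=7

Answer: ZCROZLR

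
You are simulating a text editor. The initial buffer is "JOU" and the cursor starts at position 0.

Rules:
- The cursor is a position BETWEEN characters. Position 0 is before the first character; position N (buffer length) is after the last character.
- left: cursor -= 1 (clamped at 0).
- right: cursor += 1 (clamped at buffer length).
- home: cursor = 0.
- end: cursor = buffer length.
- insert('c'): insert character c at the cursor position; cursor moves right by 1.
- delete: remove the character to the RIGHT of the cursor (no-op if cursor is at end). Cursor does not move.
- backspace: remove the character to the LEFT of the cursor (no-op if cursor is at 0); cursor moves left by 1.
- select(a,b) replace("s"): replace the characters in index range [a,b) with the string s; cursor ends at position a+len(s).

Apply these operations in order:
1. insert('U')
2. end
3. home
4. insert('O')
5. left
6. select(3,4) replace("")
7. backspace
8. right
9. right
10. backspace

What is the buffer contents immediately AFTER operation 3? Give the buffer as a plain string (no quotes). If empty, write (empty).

Answer: UJOU

Derivation:
After op 1 (insert('U')): buf='UJOU' cursor=1
After op 2 (end): buf='UJOU' cursor=4
After op 3 (home): buf='UJOU' cursor=0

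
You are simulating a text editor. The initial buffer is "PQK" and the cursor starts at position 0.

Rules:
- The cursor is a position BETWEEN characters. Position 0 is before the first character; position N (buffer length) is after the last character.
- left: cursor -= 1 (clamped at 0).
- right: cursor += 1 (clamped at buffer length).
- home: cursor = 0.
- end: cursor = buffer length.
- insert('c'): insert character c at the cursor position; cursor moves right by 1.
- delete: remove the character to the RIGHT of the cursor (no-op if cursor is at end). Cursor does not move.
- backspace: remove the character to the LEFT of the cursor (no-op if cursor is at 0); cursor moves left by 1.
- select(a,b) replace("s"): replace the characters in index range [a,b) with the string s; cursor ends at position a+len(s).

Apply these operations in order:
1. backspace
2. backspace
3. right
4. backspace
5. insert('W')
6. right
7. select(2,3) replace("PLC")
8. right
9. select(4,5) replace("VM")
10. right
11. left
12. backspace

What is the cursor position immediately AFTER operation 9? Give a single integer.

After op 1 (backspace): buf='PQK' cursor=0
After op 2 (backspace): buf='PQK' cursor=0
After op 3 (right): buf='PQK' cursor=1
After op 4 (backspace): buf='QK' cursor=0
After op 5 (insert('W')): buf='WQK' cursor=1
After op 6 (right): buf='WQK' cursor=2
After op 7 (select(2,3) replace("PLC")): buf='WQPLC' cursor=5
After op 8 (right): buf='WQPLC' cursor=5
After op 9 (select(4,5) replace("VM")): buf='WQPLVM' cursor=6

Answer: 6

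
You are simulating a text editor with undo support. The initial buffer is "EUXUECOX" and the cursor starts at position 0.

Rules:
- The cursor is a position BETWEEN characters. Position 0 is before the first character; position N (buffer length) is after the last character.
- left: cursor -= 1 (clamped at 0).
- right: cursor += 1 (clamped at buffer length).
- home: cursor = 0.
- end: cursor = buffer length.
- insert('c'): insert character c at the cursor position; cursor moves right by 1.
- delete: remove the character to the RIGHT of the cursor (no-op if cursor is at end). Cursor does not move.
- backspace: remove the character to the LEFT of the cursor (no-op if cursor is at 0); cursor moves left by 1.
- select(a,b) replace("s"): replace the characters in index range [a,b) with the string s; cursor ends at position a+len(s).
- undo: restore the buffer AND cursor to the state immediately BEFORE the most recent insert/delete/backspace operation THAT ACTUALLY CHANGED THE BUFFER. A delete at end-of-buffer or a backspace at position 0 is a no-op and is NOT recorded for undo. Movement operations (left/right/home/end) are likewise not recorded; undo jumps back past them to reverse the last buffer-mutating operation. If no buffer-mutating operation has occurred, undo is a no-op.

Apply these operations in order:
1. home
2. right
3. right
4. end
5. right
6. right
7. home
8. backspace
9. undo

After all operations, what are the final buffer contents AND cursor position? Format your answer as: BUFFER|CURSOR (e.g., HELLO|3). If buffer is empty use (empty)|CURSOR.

Answer: EUXUECOX|0

Derivation:
After op 1 (home): buf='EUXUECOX' cursor=0
After op 2 (right): buf='EUXUECOX' cursor=1
After op 3 (right): buf='EUXUECOX' cursor=2
After op 4 (end): buf='EUXUECOX' cursor=8
After op 5 (right): buf='EUXUECOX' cursor=8
After op 6 (right): buf='EUXUECOX' cursor=8
After op 7 (home): buf='EUXUECOX' cursor=0
After op 8 (backspace): buf='EUXUECOX' cursor=0
After op 9 (undo): buf='EUXUECOX' cursor=0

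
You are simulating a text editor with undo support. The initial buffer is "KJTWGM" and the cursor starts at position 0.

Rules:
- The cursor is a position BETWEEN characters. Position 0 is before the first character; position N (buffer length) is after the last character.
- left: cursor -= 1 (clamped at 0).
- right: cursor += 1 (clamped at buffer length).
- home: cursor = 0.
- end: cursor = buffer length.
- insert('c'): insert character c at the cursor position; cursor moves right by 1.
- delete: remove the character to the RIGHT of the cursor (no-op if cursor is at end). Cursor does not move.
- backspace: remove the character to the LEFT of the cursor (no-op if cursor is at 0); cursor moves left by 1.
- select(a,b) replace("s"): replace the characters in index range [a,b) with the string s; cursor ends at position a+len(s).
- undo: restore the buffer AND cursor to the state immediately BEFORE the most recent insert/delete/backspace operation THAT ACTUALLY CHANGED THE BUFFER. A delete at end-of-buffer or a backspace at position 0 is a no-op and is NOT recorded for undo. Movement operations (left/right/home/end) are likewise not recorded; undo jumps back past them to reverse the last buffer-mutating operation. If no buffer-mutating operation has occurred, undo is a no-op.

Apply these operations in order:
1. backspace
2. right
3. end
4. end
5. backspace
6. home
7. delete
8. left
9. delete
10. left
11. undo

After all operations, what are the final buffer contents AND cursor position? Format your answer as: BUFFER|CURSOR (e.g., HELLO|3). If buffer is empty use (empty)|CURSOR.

Answer: JTWG|0

Derivation:
After op 1 (backspace): buf='KJTWGM' cursor=0
After op 2 (right): buf='KJTWGM' cursor=1
After op 3 (end): buf='KJTWGM' cursor=6
After op 4 (end): buf='KJTWGM' cursor=6
After op 5 (backspace): buf='KJTWG' cursor=5
After op 6 (home): buf='KJTWG' cursor=0
After op 7 (delete): buf='JTWG' cursor=0
After op 8 (left): buf='JTWG' cursor=0
After op 9 (delete): buf='TWG' cursor=0
After op 10 (left): buf='TWG' cursor=0
After op 11 (undo): buf='JTWG' cursor=0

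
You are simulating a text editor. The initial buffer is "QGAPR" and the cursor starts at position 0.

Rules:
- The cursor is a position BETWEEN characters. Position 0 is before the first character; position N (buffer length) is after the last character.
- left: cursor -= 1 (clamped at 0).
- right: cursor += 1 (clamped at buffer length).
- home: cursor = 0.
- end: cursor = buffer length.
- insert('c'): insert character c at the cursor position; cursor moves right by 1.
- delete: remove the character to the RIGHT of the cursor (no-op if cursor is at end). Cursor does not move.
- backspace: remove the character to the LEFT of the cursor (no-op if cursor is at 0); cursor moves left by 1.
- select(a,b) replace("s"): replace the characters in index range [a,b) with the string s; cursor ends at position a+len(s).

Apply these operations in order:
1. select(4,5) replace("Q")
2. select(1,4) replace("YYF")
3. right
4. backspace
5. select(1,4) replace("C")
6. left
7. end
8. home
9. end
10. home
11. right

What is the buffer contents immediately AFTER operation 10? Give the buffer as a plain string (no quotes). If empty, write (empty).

Answer: QC

Derivation:
After op 1 (select(4,5) replace("Q")): buf='QGAPQ' cursor=5
After op 2 (select(1,4) replace("YYF")): buf='QYYFQ' cursor=4
After op 3 (right): buf='QYYFQ' cursor=5
After op 4 (backspace): buf='QYYF' cursor=4
After op 5 (select(1,4) replace("C")): buf='QC' cursor=2
After op 6 (left): buf='QC' cursor=1
After op 7 (end): buf='QC' cursor=2
After op 8 (home): buf='QC' cursor=0
After op 9 (end): buf='QC' cursor=2
After op 10 (home): buf='QC' cursor=0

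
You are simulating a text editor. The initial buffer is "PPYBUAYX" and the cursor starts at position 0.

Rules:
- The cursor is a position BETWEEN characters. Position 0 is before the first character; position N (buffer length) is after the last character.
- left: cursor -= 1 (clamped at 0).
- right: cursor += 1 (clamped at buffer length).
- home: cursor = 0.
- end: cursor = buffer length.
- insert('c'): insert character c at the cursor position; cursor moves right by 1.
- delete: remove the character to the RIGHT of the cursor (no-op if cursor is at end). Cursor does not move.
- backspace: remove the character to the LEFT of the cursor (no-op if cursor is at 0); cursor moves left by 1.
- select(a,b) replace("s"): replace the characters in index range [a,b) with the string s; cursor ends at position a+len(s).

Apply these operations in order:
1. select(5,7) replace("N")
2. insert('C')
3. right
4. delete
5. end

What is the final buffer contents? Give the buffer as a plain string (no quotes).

After op 1 (select(5,7) replace("N")): buf='PPYBUNX' cursor=6
After op 2 (insert('C')): buf='PPYBUNCX' cursor=7
After op 3 (right): buf='PPYBUNCX' cursor=8
After op 4 (delete): buf='PPYBUNCX' cursor=8
After op 5 (end): buf='PPYBUNCX' cursor=8

Answer: PPYBUNCX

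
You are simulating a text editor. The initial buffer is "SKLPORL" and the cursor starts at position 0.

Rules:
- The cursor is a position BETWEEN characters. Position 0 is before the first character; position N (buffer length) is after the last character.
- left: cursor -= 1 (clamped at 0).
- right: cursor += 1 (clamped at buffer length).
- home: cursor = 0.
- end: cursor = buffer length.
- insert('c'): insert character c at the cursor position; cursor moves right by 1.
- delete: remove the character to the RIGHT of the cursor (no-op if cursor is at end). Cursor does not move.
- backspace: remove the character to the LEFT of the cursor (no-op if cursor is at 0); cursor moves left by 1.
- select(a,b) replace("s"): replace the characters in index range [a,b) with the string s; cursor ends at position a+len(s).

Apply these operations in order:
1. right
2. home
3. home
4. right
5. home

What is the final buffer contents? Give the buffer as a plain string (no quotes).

After op 1 (right): buf='SKLPORL' cursor=1
After op 2 (home): buf='SKLPORL' cursor=0
After op 3 (home): buf='SKLPORL' cursor=0
After op 4 (right): buf='SKLPORL' cursor=1
After op 5 (home): buf='SKLPORL' cursor=0

Answer: SKLPORL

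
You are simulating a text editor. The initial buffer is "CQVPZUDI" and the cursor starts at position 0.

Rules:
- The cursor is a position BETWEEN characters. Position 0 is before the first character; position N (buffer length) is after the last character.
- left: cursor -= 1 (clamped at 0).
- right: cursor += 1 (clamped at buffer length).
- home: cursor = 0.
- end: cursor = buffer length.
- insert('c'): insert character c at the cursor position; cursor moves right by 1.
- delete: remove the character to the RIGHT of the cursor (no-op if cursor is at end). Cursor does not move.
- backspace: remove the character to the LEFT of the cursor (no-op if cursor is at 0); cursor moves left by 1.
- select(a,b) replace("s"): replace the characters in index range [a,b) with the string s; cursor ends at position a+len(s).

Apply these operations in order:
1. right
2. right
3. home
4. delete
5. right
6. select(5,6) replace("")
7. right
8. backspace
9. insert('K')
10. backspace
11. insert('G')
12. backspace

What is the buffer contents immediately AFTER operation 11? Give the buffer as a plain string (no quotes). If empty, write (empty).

After op 1 (right): buf='CQVPZUDI' cursor=1
After op 2 (right): buf='CQVPZUDI' cursor=2
After op 3 (home): buf='CQVPZUDI' cursor=0
After op 4 (delete): buf='QVPZUDI' cursor=0
After op 5 (right): buf='QVPZUDI' cursor=1
After op 6 (select(5,6) replace("")): buf='QVPZUI' cursor=5
After op 7 (right): buf='QVPZUI' cursor=6
After op 8 (backspace): buf='QVPZU' cursor=5
After op 9 (insert('K')): buf='QVPZUK' cursor=6
After op 10 (backspace): buf='QVPZU' cursor=5
After op 11 (insert('G')): buf='QVPZUG' cursor=6

Answer: QVPZUG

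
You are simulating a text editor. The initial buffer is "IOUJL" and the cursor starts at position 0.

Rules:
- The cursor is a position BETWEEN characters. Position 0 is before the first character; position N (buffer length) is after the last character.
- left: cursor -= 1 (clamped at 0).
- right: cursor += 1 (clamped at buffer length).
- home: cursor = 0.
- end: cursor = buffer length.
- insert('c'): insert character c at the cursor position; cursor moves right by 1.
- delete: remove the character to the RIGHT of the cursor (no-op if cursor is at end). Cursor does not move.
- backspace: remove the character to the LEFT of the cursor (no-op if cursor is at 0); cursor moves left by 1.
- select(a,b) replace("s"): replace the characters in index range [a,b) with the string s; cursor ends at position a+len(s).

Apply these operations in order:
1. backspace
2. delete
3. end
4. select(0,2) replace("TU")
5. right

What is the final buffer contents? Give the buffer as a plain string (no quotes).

After op 1 (backspace): buf='IOUJL' cursor=0
After op 2 (delete): buf='OUJL' cursor=0
After op 3 (end): buf='OUJL' cursor=4
After op 4 (select(0,2) replace("TU")): buf='TUJL' cursor=2
After op 5 (right): buf='TUJL' cursor=3

Answer: TUJL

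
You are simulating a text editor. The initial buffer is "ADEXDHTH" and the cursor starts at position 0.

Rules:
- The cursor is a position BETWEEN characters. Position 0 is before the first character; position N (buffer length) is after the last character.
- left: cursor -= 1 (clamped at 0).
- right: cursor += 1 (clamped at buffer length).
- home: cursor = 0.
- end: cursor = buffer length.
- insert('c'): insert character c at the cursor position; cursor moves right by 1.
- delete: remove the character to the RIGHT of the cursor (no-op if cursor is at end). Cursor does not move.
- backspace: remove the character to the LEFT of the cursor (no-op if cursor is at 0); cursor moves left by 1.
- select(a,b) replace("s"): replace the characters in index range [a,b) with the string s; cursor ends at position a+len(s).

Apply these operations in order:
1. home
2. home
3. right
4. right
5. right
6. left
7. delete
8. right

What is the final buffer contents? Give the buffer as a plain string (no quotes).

Answer: ADXDHTH

Derivation:
After op 1 (home): buf='ADEXDHTH' cursor=0
After op 2 (home): buf='ADEXDHTH' cursor=0
After op 3 (right): buf='ADEXDHTH' cursor=1
After op 4 (right): buf='ADEXDHTH' cursor=2
After op 5 (right): buf='ADEXDHTH' cursor=3
After op 6 (left): buf='ADEXDHTH' cursor=2
After op 7 (delete): buf='ADXDHTH' cursor=2
After op 8 (right): buf='ADXDHTH' cursor=3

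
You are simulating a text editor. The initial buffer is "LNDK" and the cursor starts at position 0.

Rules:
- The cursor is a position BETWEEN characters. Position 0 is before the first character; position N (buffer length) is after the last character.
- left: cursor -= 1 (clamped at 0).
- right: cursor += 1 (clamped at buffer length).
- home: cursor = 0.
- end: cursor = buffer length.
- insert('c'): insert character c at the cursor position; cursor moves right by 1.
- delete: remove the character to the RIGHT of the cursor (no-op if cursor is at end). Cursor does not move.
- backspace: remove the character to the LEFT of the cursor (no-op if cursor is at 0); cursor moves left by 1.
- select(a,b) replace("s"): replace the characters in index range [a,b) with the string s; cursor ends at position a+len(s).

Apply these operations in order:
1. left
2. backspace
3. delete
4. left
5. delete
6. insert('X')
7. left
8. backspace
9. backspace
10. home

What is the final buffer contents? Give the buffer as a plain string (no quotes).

After op 1 (left): buf='LNDK' cursor=0
After op 2 (backspace): buf='LNDK' cursor=0
After op 3 (delete): buf='NDK' cursor=0
After op 4 (left): buf='NDK' cursor=0
After op 5 (delete): buf='DK' cursor=0
After op 6 (insert('X')): buf='XDK' cursor=1
After op 7 (left): buf='XDK' cursor=0
After op 8 (backspace): buf='XDK' cursor=0
After op 9 (backspace): buf='XDK' cursor=0
After op 10 (home): buf='XDK' cursor=0

Answer: XDK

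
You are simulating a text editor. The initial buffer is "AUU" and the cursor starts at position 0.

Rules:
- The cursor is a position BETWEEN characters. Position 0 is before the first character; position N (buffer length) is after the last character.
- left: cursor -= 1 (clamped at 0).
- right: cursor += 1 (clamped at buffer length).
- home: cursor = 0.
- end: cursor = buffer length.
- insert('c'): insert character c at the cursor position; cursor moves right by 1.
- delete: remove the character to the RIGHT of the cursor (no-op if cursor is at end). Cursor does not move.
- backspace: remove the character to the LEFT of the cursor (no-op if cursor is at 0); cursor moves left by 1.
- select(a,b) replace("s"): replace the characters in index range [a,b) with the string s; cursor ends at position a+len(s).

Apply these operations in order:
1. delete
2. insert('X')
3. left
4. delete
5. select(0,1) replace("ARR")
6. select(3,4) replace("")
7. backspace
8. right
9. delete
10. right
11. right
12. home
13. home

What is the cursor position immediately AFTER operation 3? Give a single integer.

Answer: 0

Derivation:
After op 1 (delete): buf='UU' cursor=0
After op 2 (insert('X')): buf='XUU' cursor=1
After op 3 (left): buf='XUU' cursor=0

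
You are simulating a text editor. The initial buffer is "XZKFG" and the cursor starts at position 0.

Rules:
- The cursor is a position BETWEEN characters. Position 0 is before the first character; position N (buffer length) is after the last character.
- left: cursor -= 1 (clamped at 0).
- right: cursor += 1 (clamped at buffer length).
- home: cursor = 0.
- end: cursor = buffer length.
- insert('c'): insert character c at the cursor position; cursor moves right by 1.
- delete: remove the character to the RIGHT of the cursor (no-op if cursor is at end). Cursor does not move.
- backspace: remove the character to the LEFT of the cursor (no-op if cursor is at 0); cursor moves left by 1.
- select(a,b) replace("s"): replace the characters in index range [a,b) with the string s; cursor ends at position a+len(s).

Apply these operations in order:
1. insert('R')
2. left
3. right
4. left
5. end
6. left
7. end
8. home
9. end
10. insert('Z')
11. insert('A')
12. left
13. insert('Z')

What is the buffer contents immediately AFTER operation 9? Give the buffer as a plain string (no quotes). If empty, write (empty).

After op 1 (insert('R')): buf='RXZKFG' cursor=1
After op 2 (left): buf='RXZKFG' cursor=0
After op 3 (right): buf='RXZKFG' cursor=1
After op 4 (left): buf='RXZKFG' cursor=0
After op 5 (end): buf='RXZKFG' cursor=6
After op 6 (left): buf='RXZKFG' cursor=5
After op 7 (end): buf='RXZKFG' cursor=6
After op 8 (home): buf='RXZKFG' cursor=0
After op 9 (end): buf='RXZKFG' cursor=6

Answer: RXZKFG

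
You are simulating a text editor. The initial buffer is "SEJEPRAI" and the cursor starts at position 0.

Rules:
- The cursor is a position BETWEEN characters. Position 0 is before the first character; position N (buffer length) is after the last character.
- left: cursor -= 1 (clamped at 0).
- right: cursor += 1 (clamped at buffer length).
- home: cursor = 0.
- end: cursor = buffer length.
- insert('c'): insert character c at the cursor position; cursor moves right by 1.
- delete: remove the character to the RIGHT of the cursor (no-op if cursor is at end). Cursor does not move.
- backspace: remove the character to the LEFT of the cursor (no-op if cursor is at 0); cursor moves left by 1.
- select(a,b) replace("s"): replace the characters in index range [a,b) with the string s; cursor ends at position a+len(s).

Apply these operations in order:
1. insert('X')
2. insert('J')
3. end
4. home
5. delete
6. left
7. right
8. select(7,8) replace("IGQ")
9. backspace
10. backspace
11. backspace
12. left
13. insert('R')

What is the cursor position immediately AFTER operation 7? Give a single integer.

After op 1 (insert('X')): buf='XSEJEPRAI' cursor=1
After op 2 (insert('J')): buf='XJSEJEPRAI' cursor=2
After op 3 (end): buf='XJSEJEPRAI' cursor=10
After op 4 (home): buf='XJSEJEPRAI' cursor=0
After op 5 (delete): buf='JSEJEPRAI' cursor=0
After op 6 (left): buf='JSEJEPRAI' cursor=0
After op 7 (right): buf='JSEJEPRAI' cursor=1

Answer: 1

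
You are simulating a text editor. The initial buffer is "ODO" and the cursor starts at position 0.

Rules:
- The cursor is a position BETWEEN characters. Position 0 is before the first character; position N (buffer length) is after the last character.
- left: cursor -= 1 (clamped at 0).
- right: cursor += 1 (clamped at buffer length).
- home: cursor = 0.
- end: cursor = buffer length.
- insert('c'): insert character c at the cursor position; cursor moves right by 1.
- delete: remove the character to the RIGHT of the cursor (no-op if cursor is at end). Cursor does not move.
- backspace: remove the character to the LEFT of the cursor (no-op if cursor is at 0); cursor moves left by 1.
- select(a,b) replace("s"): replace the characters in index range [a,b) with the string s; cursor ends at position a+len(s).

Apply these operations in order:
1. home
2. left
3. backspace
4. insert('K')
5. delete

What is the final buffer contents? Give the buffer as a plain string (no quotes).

Answer: KDO

Derivation:
After op 1 (home): buf='ODO' cursor=0
After op 2 (left): buf='ODO' cursor=0
After op 3 (backspace): buf='ODO' cursor=0
After op 4 (insert('K')): buf='KODO' cursor=1
After op 5 (delete): buf='KDO' cursor=1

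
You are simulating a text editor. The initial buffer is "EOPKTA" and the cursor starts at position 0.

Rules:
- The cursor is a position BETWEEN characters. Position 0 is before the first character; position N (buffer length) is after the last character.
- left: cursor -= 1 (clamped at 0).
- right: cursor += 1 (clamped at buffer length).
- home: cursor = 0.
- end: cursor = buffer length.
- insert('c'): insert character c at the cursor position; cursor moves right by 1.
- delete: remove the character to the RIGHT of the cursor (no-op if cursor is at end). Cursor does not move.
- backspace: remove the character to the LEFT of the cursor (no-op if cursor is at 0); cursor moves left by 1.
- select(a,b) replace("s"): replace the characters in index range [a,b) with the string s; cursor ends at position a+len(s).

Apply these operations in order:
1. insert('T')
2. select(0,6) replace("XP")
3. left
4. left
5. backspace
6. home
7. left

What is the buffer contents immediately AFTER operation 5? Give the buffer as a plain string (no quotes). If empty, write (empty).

Answer: XPA

Derivation:
After op 1 (insert('T')): buf='TEOPKTA' cursor=1
After op 2 (select(0,6) replace("XP")): buf='XPA' cursor=2
After op 3 (left): buf='XPA' cursor=1
After op 4 (left): buf='XPA' cursor=0
After op 5 (backspace): buf='XPA' cursor=0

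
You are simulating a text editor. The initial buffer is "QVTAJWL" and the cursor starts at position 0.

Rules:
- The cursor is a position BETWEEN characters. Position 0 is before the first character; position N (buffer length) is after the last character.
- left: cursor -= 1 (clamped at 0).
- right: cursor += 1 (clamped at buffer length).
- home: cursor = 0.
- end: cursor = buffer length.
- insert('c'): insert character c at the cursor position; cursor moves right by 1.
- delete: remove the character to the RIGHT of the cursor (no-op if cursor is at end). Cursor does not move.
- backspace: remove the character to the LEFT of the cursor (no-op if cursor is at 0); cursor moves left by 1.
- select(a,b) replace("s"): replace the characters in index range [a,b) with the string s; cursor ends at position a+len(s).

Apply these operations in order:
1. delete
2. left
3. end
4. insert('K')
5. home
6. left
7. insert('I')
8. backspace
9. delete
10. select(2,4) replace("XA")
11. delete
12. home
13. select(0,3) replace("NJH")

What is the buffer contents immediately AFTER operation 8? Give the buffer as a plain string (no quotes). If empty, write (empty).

After op 1 (delete): buf='VTAJWL' cursor=0
After op 2 (left): buf='VTAJWL' cursor=0
After op 3 (end): buf='VTAJWL' cursor=6
After op 4 (insert('K')): buf='VTAJWLK' cursor=7
After op 5 (home): buf='VTAJWLK' cursor=0
After op 6 (left): buf='VTAJWLK' cursor=0
After op 7 (insert('I')): buf='IVTAJWLK' cursor=1
After op 8 (backspace): buf='VTAJWLK' cursor=0

Answer: VTAJWLK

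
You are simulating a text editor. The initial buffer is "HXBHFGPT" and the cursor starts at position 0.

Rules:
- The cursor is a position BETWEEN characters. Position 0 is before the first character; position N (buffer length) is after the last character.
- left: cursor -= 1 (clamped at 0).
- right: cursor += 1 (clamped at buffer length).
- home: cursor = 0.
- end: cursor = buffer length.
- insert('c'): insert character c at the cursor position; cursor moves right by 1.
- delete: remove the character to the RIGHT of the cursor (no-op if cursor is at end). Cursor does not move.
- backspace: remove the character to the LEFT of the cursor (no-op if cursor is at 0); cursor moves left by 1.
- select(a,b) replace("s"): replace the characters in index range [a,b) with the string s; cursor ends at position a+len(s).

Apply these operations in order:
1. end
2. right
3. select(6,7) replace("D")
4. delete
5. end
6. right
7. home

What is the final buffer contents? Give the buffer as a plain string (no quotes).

After op 1 (end): buf='HXBHFGPT' cursor=8
After op 2 (right): buf='HXBHFGPT' cursor=8
After op 3 (select(6,7) replace("D")): buf='HXBHFGDT' cursor=7
After op 4 (delete): buf='HXBHFGD' cursor=7
After op 5 (end): buf='HXBHFGD' cursor=7
After op 6 (right): buf='HXBHFGD' cursor=7
After op 7 (home): buf='HXBHFGD' cursor=0

Answer: HXBHFGD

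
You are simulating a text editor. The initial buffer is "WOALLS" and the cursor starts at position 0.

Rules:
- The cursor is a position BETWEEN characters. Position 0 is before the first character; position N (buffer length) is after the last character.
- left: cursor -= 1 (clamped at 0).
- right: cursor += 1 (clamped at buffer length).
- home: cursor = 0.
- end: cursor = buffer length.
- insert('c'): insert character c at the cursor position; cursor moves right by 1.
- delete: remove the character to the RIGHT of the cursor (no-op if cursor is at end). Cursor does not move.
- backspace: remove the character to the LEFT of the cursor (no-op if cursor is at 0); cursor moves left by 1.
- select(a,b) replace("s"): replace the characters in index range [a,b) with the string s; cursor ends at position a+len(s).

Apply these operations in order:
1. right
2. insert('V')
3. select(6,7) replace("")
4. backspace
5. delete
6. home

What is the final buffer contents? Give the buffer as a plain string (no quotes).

After op 1 (right): buf='WOALLS' cursor=1
After op 2 (insert('V')): buf='WVOALLS' cursor=2
After op 3 (select(6,7) replace("")): buf='WVOALL' cursor=6
After op 4 (backspace): buf='WVOAL' cursor=5
After op 5 (delete): buf='WVOAL' cursor=5
After op 6 (home): buf='WVOAL' cursor=0

Answer: WVOAL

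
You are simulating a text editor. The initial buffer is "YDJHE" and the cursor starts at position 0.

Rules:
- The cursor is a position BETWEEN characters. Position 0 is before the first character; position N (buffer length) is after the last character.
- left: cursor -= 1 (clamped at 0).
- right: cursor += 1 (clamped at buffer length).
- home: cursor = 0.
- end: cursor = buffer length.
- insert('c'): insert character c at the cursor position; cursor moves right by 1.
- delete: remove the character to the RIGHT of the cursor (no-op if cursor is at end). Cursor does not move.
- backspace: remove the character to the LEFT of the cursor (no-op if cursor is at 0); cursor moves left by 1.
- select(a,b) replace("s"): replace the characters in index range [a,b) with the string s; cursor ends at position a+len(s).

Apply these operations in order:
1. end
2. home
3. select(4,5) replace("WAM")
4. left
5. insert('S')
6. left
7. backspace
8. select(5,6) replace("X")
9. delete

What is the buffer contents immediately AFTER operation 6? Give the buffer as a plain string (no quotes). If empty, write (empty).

After op 1 (end): buf='YDJHE' cursor=5
After op 2 (home): buf='YDJHE' cursor=0
After op 3 (select(4,5) replace("WAM")): buf='YDJHWAM' cursor=7
After op 4 (left): buf='YDJHWAM' cursor=6
After op 5 (insert('S')): buf='YDJHWASM' cursor=7
After op 6 (left): buf='YDJHWASM' cursor=6

Answer: YDJHWASM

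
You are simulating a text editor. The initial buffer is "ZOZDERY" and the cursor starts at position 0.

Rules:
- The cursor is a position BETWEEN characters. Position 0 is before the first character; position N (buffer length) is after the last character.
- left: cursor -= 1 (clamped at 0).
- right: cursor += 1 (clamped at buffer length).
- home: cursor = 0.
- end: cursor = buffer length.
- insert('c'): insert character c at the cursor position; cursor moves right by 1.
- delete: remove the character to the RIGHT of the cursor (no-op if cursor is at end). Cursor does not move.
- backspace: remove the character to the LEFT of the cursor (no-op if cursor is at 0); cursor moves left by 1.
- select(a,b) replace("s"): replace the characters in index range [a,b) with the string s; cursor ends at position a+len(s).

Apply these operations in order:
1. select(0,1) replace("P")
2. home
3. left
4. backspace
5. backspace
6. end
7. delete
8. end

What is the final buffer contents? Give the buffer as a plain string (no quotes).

Answer: POZDERY

Derivation:
After op 1 (select(0,1) replace("P")): buf='POZDERY' cursor=1
After op 2 (home): buf='POZDERY' cursor=0
After op 3 (left): buf='POZDERY' cursor=0
After op 4 (backspace): buf='POZDERY' cursor=0
After op 5 (backspace): buf='POZDERY' cursor=0
After op 6 (end): buf='POZDERY' cursor=7
After op 7 (delete): buf='POZDERY' cursor=7
After op 8 (end): buf='POZDERY' cursor=7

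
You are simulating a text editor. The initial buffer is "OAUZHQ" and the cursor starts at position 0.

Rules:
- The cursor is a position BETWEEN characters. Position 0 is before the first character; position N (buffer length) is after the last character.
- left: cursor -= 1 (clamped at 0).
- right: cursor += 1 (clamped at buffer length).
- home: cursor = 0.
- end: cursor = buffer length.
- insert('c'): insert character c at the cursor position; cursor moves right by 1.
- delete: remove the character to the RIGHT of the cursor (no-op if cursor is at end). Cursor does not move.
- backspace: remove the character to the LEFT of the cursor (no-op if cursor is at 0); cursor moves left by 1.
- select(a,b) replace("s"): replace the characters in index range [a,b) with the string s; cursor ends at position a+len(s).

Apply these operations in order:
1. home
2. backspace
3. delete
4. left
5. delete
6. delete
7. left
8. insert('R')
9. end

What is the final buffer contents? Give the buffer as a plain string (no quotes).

Answer: RZHQ

Derivation:
After op 1 (home): buf='OAUZHQ' cursor=0
After op 2 (backspace): buf='OAUZHQ' cursor=0
After op 3 (delete): buf='AUZHQ' cursor=0
After op 4 (left): buf='AUZHQ' cursor=0
After op 5 (delete): buf='UZHQ' cursor=0
After op 6 (delete): buf='ZHQ' cursor=0
After op 7 (left): buf='ZHQ' cursor=0
After op 8 (insert('R')): buf='RZHQ' cursor=1
After op 9 (end): buf='RZHQ' cursor=4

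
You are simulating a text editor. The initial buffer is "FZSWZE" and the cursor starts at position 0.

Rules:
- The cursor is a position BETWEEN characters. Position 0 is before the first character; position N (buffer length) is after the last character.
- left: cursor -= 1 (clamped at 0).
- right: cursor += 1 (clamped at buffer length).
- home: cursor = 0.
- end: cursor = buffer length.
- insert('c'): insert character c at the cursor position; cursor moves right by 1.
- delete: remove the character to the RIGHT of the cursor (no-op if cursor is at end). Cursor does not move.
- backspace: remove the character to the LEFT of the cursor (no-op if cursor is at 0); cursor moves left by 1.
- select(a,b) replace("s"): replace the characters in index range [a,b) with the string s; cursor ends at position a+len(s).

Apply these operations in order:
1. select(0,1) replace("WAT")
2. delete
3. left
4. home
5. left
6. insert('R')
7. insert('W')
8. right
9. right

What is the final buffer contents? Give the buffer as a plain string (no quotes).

Answer: RWWATSWZE

Derivation:
After op 1 (select(0,1) replace("WAT")): buf='WATZSWZE' cursor=3
After op 2 (delete): buf='WATSWZE' cursor=3
After op 3 (left): buf='WATSWZE' cursor=2
After op 4 (home): buf='WATSWZE' cursor=0
After op 5 (left): buf='WATSWZE' cursor=0
After op 6 (insert('R')): buf='RWATSWZE' cursor=1
After op 7 (insert('W')): buf='RWWATSWZE' cursor=2
After op 8 (right): buf='RWWATSWZE' cursor=3
After op 9 (right): buf='RWWATSWZE' cursor=4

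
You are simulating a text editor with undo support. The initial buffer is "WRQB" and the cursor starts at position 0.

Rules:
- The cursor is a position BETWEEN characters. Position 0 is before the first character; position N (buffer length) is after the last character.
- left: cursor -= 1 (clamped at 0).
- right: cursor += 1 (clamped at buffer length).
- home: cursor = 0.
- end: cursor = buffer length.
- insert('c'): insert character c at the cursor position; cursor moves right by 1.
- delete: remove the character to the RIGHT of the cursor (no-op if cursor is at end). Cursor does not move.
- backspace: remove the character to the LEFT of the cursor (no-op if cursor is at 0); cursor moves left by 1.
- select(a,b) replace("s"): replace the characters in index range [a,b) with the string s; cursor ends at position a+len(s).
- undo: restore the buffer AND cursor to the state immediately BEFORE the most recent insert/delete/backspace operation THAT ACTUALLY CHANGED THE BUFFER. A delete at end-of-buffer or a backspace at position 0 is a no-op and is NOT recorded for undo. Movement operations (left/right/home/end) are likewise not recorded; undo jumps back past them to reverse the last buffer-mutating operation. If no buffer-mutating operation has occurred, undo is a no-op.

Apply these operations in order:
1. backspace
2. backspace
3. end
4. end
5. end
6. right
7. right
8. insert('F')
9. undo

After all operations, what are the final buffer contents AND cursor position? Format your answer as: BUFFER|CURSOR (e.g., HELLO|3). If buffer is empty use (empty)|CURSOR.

After op 1 (backspace): buf='WRQB' cursor=0
After op 2 (backspace): buf='WRQB' cursor=0
After op 3 (end): buf='WRQB' cursor=4
After op 4 (end): buf='WRQB' cursor=4
After op 5 (end): buf='WRQB' cursor=4
After op 6 (right): buf='WRQB' cursor=4
After op 7 (right): buf='WRQB' cursor=4
After op 8 (insert('F')): buf='WRQBF' cursor=5
After op 9 (undo): buf='WRQB' cursor=4

Answer: WRQB|4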